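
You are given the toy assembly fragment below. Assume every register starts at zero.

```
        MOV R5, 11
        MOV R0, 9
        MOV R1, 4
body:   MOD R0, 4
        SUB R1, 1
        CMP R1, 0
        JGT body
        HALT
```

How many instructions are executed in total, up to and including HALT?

20

after MOV R5, 11: R5=11
after MOV R0, 9: R0=9
after MOV R1, 4: R1=4
after MOD R0, 4: R0=9%4=1
after SUB R1, 1: R1=4-1=3
CMP R1, 0  (cmp 3,0)
JGT body: taken
after MOD R0, 4: R0=1%4=1
after SUB R1, 1: R1=3-1=2
CMP R1, 0  (cmp 2,0)
JGT body: taken
after MOD R0, 4: R0=1%4=1
after SUB R1, 1: R1=2-1=1
CMP R1, 0  (cmp 1,0)
JGT body: taken
after MOD R0, 4: R0=1%4=1
after SUB R1, 1: R1=1-1=0
CMP R1, 0  (cmp 0,0)
JGT body: not taken
halt.
Total executed instructions: 20.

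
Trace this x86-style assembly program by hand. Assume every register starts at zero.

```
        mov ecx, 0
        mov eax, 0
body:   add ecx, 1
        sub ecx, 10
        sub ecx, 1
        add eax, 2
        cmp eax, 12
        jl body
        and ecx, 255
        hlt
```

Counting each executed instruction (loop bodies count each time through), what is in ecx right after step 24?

after mov ecx, 0: ecx=0
after mov eax, 0: eax=0
after add ecx, 1: ecx=0+1=1
after sub ecx, 10: ecx=1-10=-9
after sub ecx, 1: ecx=(-9)-1=-10
after add eax, 2: eax=0+2=2
cmp eax, 12  (cmp 2,12)
jl body: taken
after add ecx, 1: ecx=(-10)+1=-9
after sub ecx, 10: ecx=(-9)-10=-19
after sub ecx, 1: ecx=(-19)-1=-20
after add eax, 2: eax=2+2=4
cmp eax, 12  (cmp 4,12)
jl body: taken
after add ecx, 1: ecx=(-20)+1=-19
after sub ecx, 10: ecx=(-19)-10=-29
after sub ecx, 1: ecx=(-29)-1=-30
after add eax, 2: eax=4+2=6
cmp eax, 12  (cmp 6,12)
jl body: taken
after add ecx, 1: ecx=(-30)+1=-29
after sub ecx, 10: ecx=(-29)-10=-39
after sub ecx, 1: ecx=(-39)-1=-40
after add eax, 2: eax=6+2=8
After step 24: ecx = -40.

-40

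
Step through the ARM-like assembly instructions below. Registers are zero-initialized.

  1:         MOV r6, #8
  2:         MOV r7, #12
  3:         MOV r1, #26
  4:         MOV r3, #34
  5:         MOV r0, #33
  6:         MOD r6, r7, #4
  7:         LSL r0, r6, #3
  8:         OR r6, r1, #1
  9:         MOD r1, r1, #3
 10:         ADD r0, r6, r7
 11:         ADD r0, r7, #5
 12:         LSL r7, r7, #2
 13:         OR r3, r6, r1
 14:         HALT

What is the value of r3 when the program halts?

MOV r6, #8 → r6=8
MOV r7, #12 → r7=12
MOV r1, #26 → r1=26
MOV r3, #34 → r3=34
MOV r0, #33 → r0=33
MOD r6, r7, #4 → r6=12%4=0
LSL r0, r6, #3 → r0=0<<3=0
OR r6, r1, #1 → r6=26|1=27
MOD r1, r1, #3 → r1=26%3=2
ADD r0, r6, r7 → r0=27+12=39
ADD r0, r7, #5 → r0=12+5=17
LSL r7, r7, #2 → r7=12<<2=48
OR r3, r6, r1 → r3=27|2=27
halt.

27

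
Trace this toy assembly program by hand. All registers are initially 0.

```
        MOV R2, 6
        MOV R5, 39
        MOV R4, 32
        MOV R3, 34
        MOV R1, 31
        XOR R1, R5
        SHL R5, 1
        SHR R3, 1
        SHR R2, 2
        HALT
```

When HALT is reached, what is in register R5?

78

R2=6
R5=39
R4=32
R3=34
R1=31
R1=31^39=56
R5=39<<1=78
R3=34>>1=17
R2=6>>2=1
halt.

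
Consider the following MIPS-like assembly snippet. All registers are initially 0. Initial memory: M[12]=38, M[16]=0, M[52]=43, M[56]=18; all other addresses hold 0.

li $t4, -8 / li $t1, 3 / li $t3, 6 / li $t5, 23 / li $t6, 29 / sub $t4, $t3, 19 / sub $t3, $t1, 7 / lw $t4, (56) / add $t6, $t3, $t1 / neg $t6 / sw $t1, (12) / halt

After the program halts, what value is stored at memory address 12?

3

after li $t4, -8: $t4=-8
after li $t1, 3: $t1=3
after li $t3, 6: $t3=6
after li $t5, 23: $t5=23
after li $t6, 29: $t6=29
after sub $t4, $t3, 19: $t4=6-19=-13
after sub $t3, $t1, 7: $t3=3-7=-4
after lw $t4, (56): $t4=M[56]=18
after add $t6, $t3, $t1: $t6=(-4)+3=-1
after neg $t6: $t6=-(-1)=1
sw $t1, (12) → M[12]=3
halt.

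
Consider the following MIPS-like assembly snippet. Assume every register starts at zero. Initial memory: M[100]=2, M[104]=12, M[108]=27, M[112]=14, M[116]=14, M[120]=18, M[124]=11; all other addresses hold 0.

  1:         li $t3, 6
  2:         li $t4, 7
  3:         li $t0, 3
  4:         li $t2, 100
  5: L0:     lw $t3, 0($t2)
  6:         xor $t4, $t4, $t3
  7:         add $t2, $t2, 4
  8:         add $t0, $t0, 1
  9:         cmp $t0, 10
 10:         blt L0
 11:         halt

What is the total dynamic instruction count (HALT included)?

47

li $t3, 6 → $t3=6
li $t4, 7 → $t4=7
li $t0, 3 → $t0=3
li $t2, 100 → $t2=100
lw $t3, 0($t2) → $t3=M[100]=2
xor $t4, $t4, $t3 → $t4=7^2=5
add $t2, $t2, 4 → $t2=100+4=104
add $t0, $t0, 1 → $t0=3+1=4
cmp $t0, 10  (cmp 4,10)
blt L0: taken
lw $t3, 0($t2) → $t3=M[104]=12
xor $t4, $t4, $t3 → $t4=5^12=9
add $t2, $t2, 4 → $t2=104+4=108
add $t0, $t0, 1 → $t0=4+1=5
cmp $t0, 10  (cmp 5,10)
blt L0: taken
lw $t3, 0($t2) → $t3=M[108]=27
xor $t4, $t4, $t3 → $t4=9^27=18
add $t2, $t2, 4 → $t2=108+4=112
add $t0, $t0, 1 → $t0=5+1=6
cmp $t0, 10  (cmp 6,10)
blt L0: taken
lw $t3, 0($t2) → $t3=M[112]=14
xor $t4, $t4, $t3 → $t4=18^14=28
add $t2, $t2, 4 → $t2=112+4=116
add $t0, $t0, 1 → $t0=6+1=7
cmp $t0, 10  (cmp 7,10)
blt L0: taken
lw $t3, 0($t2) → $t3=M[116]=14
xor $t4, $t4, $t3 → $t4=28^14=18
add $t2, $t2, 4 → $t2=116+4=120
add $t0, $t0, 1 → $t0=7+1=8
cmp $t0, 10  (cmp 8,10)
blt L0: taken
lw $t3, 0($t2) → $t3=M[120]=18
xor $t4, $t4, $t3 → $t4=18^18=0
add $t2, $t2, 4 → $t2=120+4=124
add $t0, $t0, 1 → $t0=8+1=9
cmp $t0, 10  (cmp 9,10)
blt L0: taken
lw $t3, 0($t2) → $t3=M[124]=11
xor $t4, $t4, $t3 → $t4=0^11=11
add $t2, $t2, 4 → $t2=124+4=128
add $t0, $t0, 1 → $t0=9+1=10
cmp $t0, 10  (cmp 10,10)
blt L0: not taken
halt.
Total executed instructions: 47.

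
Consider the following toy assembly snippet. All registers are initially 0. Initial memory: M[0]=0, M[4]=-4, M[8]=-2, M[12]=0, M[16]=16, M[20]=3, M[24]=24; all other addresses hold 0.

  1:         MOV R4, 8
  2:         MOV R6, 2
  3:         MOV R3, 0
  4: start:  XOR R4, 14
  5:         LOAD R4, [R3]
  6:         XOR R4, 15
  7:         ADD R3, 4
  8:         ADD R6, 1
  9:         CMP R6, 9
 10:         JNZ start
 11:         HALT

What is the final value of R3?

28

R4=8
R6=2
R3=0
R4=8^14=6
R4=M[0]=0
R4=0^15=15
R3=0+4=4
R6=2+1=3
CMP R6, 9  (cmp 3,9)
JNZ start: taken
R4=15^14=1
R4=M[4]=-4
R4=(-4)^15=-13
R3=4+4=8
R6=3+1=4
CMP R6, 9  (cmp 4,9)
JNZ start: taken
R4=(-13)^14=-3
R4=M[8]=-2
R4=(-2)^15=-15
R3=8+4=12
R6=4+1=5
CMP R6, 9  (cmp 5,9)
JNZ start: taken
R4=(-15)^14=-1
R4=M[12]=0
R4=0^15=15
R3=12+4=16
R6=5+1=6
CMP R6, 9  (cmp 6,9)
JNZ start: taken
R4=15^14=1
R4=M[16]=16
R4=16^15=31
R3=16+4=20
R6=6+1=7
CMP R6, 9  (cmp 7,9)
JNZ start: taken
R4=31^14=17
R4=M[20]=3
R4=3^15=12
R3=20+4=24
R6=7+1=8
CMP R6, 9  (cmp 8,9)
JNZ start: taken
R4=12^14=2
R4=M[24]=24
R4=24^15=23
R3=24+4=28
R6=8+1=9
CMP R6, 9  (cmp 9,9)
JNZ start: not taken
halt.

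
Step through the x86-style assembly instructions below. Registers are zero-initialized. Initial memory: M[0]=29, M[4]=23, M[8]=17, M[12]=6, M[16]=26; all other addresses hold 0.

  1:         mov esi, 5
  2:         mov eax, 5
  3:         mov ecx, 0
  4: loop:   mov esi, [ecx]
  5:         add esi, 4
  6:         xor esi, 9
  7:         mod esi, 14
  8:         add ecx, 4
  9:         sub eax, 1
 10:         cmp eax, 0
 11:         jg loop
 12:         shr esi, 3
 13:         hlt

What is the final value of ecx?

20

esi=5
eax=5
ecx=0
esi=M[0]=29
esi=29+4=33
esi=33^9=40
esi=40%14=12
ecx=0+4=4
eax=5-1=4
cmp eax, 0  (cmp 4,0)
jg loop: taken
esi=M[4]=23
esi=23+4=27
esi=27^9=18
esi=18%14=4
ecx=4+4=8
eax=4-1=3
cmp eax, 0  (cmp 3,0)
jg loop: taken
esi=M[8]=17
esi=17+4=21
esi=21^9=28
esi=28%14=0
ecx=8+4=12
eax=3-1=2
cmp eax, 0  (cmp 2,0)
jg loop: taken
esi=M[12]=6
esi=6+4=10
esi=10^9=3
esi=3%14=3
ecx=12+4=16
eax=2-1=1
cmp eax, 0  (cmp 1,0)
jg loop: taken
esi=M[16]=26
esi=26+4=30
esi=30^9=23
esi=23%14=9
ecx=16+4=20
eax=1-1=0
cmp eax, 0  (cmp 0,0)
jg loop: not taken
esi=9>>3=1
halt.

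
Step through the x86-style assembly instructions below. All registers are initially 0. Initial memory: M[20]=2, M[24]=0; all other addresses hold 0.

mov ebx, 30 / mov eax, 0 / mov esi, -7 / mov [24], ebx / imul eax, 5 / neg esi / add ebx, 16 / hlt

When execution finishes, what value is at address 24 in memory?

ebx=30
eax=0
esi=-7
mov [24], ebx → M[24]=30
eax=0*5=0
esi=-(-7)=7
ebx=30+16=46
halt.

30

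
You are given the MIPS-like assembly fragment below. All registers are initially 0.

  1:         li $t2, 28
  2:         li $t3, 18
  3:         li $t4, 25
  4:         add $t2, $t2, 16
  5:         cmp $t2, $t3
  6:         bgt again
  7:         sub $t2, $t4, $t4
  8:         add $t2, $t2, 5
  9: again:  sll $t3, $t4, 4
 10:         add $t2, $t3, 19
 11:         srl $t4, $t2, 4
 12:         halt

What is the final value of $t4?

26

after li $t2, 28: $t2=28
after li $t3, 18: $t3=18
after li $t4, 25: $t4=25
after add $t2, $t2, 16: $t2=28+16=44
cmp $t2, $t3  (cmp 44,18)
bgt again: taken
after sll $t3, $t4, 4: $t3=25<<4=400
after add $t2, $t3, 19: $t2=400+19=419
after srl $t4, $t2, 4: $t4=419>>4=26
halt.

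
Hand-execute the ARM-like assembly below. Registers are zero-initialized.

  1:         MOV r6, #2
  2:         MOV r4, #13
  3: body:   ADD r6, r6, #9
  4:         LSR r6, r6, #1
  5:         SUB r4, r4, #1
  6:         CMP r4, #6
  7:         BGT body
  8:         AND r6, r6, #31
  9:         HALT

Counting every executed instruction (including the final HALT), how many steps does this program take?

r6=2
r4=13
r6=2+9=11
r6=11>>1=5
r4=13-1=12
CMP r4, #6  (cmp 12,6)
BGT body: taken
r6=5+9=14
r6=14>>1=7
r4=12-1=11
CMP r4, #6  (cmp 11,6)
BGT body: taken
r6=7+9=16
r6=16>>1=8
r4=11-1=10
CMP r4, #6  (cmp 10,6)
BGT body: taken
r6=8+9=17
r6=17>>1=8
r4=10-1=9
CMP r4, #6  (cmp 9,6)
BGT body: taken
r6=8+9=17
r6=17>>1=8
r4=9-1=8
CMP r4, #6  (cmp 8,6)
BGT body: taken
r6=8+9=17
r6=17>>1=8
r4=8-1=7
CMP r4, #6  (cmp 7,6)
BGT body: taken
r6=8+9=17
r6=17>>1=8
r4=7-1=6
CMP r4, #6  (cmp 6,6)
BGT body: not taken
r6=8&31=8
halt.
Total executed instructions: 39.

39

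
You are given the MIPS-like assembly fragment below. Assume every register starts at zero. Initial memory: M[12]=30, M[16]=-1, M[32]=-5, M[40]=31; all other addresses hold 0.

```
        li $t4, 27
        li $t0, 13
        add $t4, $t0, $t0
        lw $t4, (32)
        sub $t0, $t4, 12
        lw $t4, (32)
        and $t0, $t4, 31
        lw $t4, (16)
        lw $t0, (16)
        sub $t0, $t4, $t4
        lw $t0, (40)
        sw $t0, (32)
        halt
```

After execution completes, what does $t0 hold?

li $t4, 27 → $t4=27
li $t0, 13 → $t0=13
add $t4, $t0, $t0 → $t4=13+13=26
lw $t4, (32) → $t4=M[32]=-5
sub $t0, $t4, 12 → $t0=(-5)-12=-17
lw $t4, (32) → $t4=M[32]=-5
and $t0, $t4, 31 → $t0=(-5)&31=27
lw $t4, (16) → $t4=M[16]=-1
lw $t0, (16) → $t0=M[16]=-1
sub $t0, $t4, $t4 → $t0=(-1)-(-1)=0
lw $t0, (40) → $t0=M[40]=31
sw $t0, (32) → M[32]=31
halt.

31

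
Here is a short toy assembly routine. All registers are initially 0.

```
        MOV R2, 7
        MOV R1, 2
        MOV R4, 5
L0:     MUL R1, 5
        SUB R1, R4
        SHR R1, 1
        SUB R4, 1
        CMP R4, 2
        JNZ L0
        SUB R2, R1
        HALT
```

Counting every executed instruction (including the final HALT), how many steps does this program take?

23

R2=7
R1=2
R4=5
R1=2*5=10
R1=10-5=5
R1=5>>1=2
R4=5-1=4
CMP R4, 2  (cmp 4,2)
JNZ L0: taken
R1=2*5=10
R1=10-4=6
R1=6>>1=3
R4=4-1=3
CMP R4, 2  (cmp 3,2)
JNZ L0: taken
R1=3*5=15
R1=15-3=12
R1=12>>1=6
R4=3-1=2
CMP R4, 2  (cmp 2,2)
JNZ L0: not taken
R2=7-6=1
halt.
Total executed instructions: 23.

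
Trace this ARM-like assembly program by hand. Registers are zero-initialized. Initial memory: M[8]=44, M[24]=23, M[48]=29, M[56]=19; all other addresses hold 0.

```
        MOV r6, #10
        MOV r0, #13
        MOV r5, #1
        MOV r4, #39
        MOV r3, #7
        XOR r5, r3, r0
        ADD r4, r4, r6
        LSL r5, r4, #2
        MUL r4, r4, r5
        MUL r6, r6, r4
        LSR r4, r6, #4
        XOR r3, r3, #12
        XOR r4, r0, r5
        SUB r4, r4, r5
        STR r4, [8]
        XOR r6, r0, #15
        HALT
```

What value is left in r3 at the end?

11

after MOV r6, #10: r6=10
after MOV r0, #13: r0=13
after MOV r5, #1: r5=1
after MOV r4, #39: r4=39
after MOV r3, #7: r3=7
after XOR r5, r3, r0: r5=7^13=10
after ADD r4, r4, r6: r4=39+10=49
after LSL r5, r4, #2: r5=49<<2=196
after MUL r4, r4, r5: r4=49*196=9604
after MUL r6, r6, r4: r6=10*9604=96040
after LSR r4, r6, #4: r4=96040>>4=6002
after XOR r3, r3, #12: r3=7^12=11
after XOR r4, r0, r5: r4=13^196=201
after SUB r4, r4, r5: r4=201-196=5
STR r4, [8] → M[8]=5
after XOR r6, r0, #15: r6=13^15=2
halt.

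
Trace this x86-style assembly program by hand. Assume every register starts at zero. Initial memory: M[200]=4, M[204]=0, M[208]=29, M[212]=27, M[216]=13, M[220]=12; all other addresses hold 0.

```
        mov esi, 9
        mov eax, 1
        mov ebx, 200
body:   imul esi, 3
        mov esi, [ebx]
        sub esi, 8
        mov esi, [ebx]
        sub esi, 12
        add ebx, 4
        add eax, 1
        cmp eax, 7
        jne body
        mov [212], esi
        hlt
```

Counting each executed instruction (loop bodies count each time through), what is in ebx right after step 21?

esi=9
eax=1
ebx=200
esi=9*3=27
esi=M[200]=4
esi=4-8=-4
esi=M[200]=4
esi=4-12=-8
ebx=200+4=204
eax=1+1=2
cmp eax, 7  (cmp 2,7)
jne body: taken
esi=(-8)*3=-24
esi=M[204]=0
esi=0-8=-8
esi=M[204]=0
esi=0-12=-12
ebx=204+4=208
eax=2+1=3
cmp eax, 7  (cmp 3,7)
jne body: taken
After step 21: ebx = 208.

208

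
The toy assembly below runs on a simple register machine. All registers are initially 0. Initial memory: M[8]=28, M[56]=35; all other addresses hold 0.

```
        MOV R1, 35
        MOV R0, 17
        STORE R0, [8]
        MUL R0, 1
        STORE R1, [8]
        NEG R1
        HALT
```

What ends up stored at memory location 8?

35

MOV R1, 35 → R1=35
MOV R0, 17 → R0=17
STORE R0, [8] → M[8]=17
MUL R0, 1 → R0=17*1=17
STORE R1, [8] → M[8]=35
NEG R1 → R1=-(35)=-35
halt.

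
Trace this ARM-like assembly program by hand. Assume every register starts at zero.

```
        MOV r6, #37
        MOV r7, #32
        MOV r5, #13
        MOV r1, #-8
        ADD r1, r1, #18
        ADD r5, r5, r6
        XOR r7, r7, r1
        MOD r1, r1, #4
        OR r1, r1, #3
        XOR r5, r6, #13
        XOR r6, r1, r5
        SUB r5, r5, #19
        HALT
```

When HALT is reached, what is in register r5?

21

after MOV r6, #37: r6=37
after MOV r7, #32: r7=32
after MOV r5, #13: r5=13
after MOV r1, #-8: r1=-8
after ADD r1, r1, #18: r1=(-8)+18=10
after ADD r5, r5, r6: r5=13+37=50
after XOR r7, r7, r1: r7=32^10=42
after MOD r1, r1, #4: r1=10%4=2
after OR r1, r1, #3: r1=2|3=3
after XOR r5, r6, #13: r5=37^13=40
after XOR r6, r1, r5: r6=3^40=43
after SUB r5, r5, #19: r5=40-19=21
halt.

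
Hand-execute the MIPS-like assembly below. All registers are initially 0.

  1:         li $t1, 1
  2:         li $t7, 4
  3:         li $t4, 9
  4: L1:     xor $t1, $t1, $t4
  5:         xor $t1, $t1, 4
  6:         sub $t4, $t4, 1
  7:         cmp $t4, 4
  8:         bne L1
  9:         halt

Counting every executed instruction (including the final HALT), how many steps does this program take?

29

$t1=1
$t7=4
$t4=9
$t1=1^9=8
$t1=8^4=12
$t4=9-1=8
cmp $t4, 4  (cmp 8,4)
bne L1: taken
$t1=12^8=4
$t1=4^4=0
$t4=8-1=7
cmp $t4, 4  (cmp 7,4)
bne L1: taken
$t1=0^7=7
$t1=7^4=3
$t4=7-1=6
cmp $t4, 4  (cmp 6,4)
bne L1: taken
$t1=3^6=5
$t1=5^4=1
$t4=6-1=5
cmp $t4, 4  (cmp 5,4)
bne L1: taken
$t1=1^5=4
$t1=4^4=0
$t4=5-1=4
cmp $t4, 4  (cmp 4,4)
bne L1: not taken
halt.
Total executed instructions: 29.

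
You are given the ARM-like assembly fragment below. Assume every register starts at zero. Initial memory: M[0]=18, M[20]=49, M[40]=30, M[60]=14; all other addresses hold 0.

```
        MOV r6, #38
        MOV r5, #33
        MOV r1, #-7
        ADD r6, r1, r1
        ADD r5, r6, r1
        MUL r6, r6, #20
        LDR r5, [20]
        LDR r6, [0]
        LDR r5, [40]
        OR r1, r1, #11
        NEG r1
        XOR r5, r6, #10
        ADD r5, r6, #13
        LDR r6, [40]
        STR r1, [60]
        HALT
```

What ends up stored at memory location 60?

after MOV r6, #38: r6=38
after MOV r5, #33: r5=33
after MOV r1, #-7: r1=-7
after ADD r6, r1, r1: r6=(-7)+(-7)=-14
after ADD r5, r6, r1: r5=(-14)+(-7)=-21
after MUL r6, r6, #20: r6=(-14)*20=-280
after LDR r5, [20]: r5=M[20]=49
after LDR r6, [0]: r6=M[0]=18
after LDR r5, [40]: r5=M[40]=30
after OR r1, r1, #11: r1=(-7)|11=-5
after NEG r1: r1=-(-5)=5
after XOR r5, r6, #10: r5=18^10=24
after ADD r5, r6, #13: r5=18+13=31
after LDR r6, [40]: r6=M[40]=30
STR r1, [60] → M[60]=5
halt.

5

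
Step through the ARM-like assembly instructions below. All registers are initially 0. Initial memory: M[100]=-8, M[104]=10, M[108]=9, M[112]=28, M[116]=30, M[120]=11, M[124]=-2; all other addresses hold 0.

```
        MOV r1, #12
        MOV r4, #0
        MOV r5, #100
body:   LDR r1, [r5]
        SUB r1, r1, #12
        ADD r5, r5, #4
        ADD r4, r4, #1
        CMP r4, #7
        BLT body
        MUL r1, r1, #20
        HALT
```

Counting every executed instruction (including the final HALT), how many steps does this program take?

47

r1=12
r4=0
r5=100
r1=M[100]=-8
r1=(-8)-12=-20
r5=100+4=104
r4=0+1=1
CMP r4, #7  (cmp 1,7)
BLT body: taken
r1=M[104]=10
r1=10-12=-2
r5=104+4=108
r4=1+1=2
CMP r4, #7  (cmp 2,7)
BLT body: taken
r1=M[108]=9
r1=9-12=-3
r5=108+4=112
r4=2+1=3
CMP r4, #7  (cmp 3,7)
BLT body: taken
r1=M[112]=28
r1=28-12=16
r5=112+4=116
r4=3+1=4
CMP r4, #7  (cmp 4,7)
BLT body: taken
r1=M[116]=30
r1=30-12=18
r5=116+4=120
r4=4+1=5
CMP r4, #7  (cmp 5,7)
BLT body: taken
r1=M[120]=11
r1=11-12=-1
r5=120+4=124
r4=5+1=6
CMP r4, #7  (cmp 6,7)
BLT body: taken
r1=M[124]=-2
r1=(-2)-12=-14
r5=124+4=128
r4=6+1=7
CMP r4, #7  (cmp 7,7)
BLT body: not taken
r1=(-14)*20=-280
halt.
Total executed instructions: 47.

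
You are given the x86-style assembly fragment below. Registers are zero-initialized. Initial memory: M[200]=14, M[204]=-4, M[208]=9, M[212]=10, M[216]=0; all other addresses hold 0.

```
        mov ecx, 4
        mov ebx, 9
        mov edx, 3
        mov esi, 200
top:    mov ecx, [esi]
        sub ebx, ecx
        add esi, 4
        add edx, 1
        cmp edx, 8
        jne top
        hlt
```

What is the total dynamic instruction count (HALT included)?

mov ecx, 4 → ecx=4
mov ebx, 9 → ebx=9
mov edx, 3 → edx=3
mov esi, 200 → esi=200
mov ecx, [esi] → ecx=M[200]=14
sub ebx, ecx → ebx=9-14=-5
add esi, 4 → esi=200+4=204
add edx, 1 → edx=3+1=4
cmp edx, 8  (cmp 4,8)
jne top: taken
mov ecx, [esi] → ecx=M[204]=-4
sub ebx, ecx → ebx=(-5)-(-4)=-1
add esi, 4 → esi=204+4=208
add edx, 1 → edx=4+1=5
cmp edx, 8  (cmp 5,8)
jne top: taken
mov ecx, [esi] → ecx=M[208]=9
sub ebx, ecx → ebx=(-1)-9=-10
add esi, 4 → esi=208+4=212
add edx, 1 → edx=5+1=6
cmp edx, 8  (cmp 6,8)
jne top: taken
mov ecx, [esi] → ecx=M[212]=10
sub ebx, ecx → ebx=(-10)-10=-20
add esi, 4 → esi=212+4=216
add edx, 1 → edx=6+1=7
cmp edx, 8  (cmp 7,8)
jne top: taken
mov ecx, [esi] → ecx=M[216]=0
sub ebx, ecx → ebx=(-20)-0=-20
add esi, 4 → esi=216+4=220
add edx, 1 → edx=7+1=8
cmp edx, 8  (cmp 8,8)
jne top: not taken
halt.
Total executed instructions: 35.

35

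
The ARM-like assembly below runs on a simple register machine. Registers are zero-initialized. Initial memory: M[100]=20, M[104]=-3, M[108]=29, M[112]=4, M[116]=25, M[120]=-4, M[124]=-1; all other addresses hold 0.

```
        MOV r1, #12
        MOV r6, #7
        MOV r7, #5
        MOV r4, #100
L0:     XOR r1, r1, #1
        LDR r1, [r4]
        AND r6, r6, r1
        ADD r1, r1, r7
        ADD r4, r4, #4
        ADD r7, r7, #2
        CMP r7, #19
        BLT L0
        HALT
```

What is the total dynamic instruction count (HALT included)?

r1=12
r6=7
r7=5
r4=100
r1=12^1=13
r1=M[100]=20
r6=7&20=4
r1=20+5=25
r4=100+4=104
r7=5+2=7
CMP r7, #19  (cmp 7,19)
BLT L0: taken
r1=25^1=24
r1=M[104]=-3
r6=4&(-3)=4
r1=(-3)+7=4
r4=104+4=108
r7=7+2=9
CMP r7, #19  (cmp 9,19)
BLT L0: taken
r1=4^1=5
r1=M[108]=29
r6=4&29=4
r1=29+9=38
r4=108+4=112
r7=9+2=11
CMP r7, #19  (cmp 11,19)
BLT L0: taken
r1=38^1=39
r1=M[112]=4
r6=4&4=4
r1=4+11=15
r4=112+4=116
r7=11+2=13
CMP r7, #19  (cmp 13,19)
BLT L0: taken
r1=15^1=14
r1=M[116]=25
r6=4&25=0
r1=25+13=38
r4=116+4=120
r7=13+2=15
CMP r7, #19  (cmp 15,19)
BLT L0: taken
r1=38^1=39
r1=M[120]=-4
r6=0&(-4)=0
r1=(-4)+15=11
r4=120+4=124
r7=15+2=17
CMP r7, #19  (cmp 17,19)
BLT L0: taken
r1=11^1=10
r1=M[124]=-1
r6=0&(-1)=0
r1=(-1)+17=16
r4=124+4=128
r7=17+2=19
CMP r7, #19  (cmp 19,19)
BLT L0: not taken
halt.
Total executed instructions: 61.

61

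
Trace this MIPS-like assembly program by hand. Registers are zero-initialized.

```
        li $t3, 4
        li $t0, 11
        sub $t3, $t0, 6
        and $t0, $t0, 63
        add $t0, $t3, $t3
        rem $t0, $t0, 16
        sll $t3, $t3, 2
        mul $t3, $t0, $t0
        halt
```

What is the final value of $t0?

10

li $t3, 4 → $t3=4
li $t0, 11 → $t0=11
sub $t3, $t0, 6 → $t3=11-6=5
and $t0, $t0, 63 → $t0=11&63=11
add $t0, $t3, $t3 → $t0=5+5=10
rem $t0, $t0, 16 → $t0=10%16=10
sll $t3, $t3, 2 → $t3=5<<2=20
mul $t3, $t0, $t0 → $t3=10*10=100
halt.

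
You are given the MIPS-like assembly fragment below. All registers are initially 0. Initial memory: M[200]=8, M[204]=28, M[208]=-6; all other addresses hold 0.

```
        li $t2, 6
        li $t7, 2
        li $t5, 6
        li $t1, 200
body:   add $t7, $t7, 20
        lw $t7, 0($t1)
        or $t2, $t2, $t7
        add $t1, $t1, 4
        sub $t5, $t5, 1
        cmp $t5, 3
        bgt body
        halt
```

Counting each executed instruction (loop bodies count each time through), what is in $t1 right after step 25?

212

li $t2, 6 → $t2=6
li $t7, 2 → $t7=2
li $t5, 6 → $t5=6
li $t1, 200 → $t1=200
add $t7, $t7, 20 → $t7=2+20=22
lw $t7, 0($t1) → $t7=M[200]=8
or $t2, $t2, $t7 → $t2=6|8=14
add $t1, $t1, 4 → $t1=200+4=204
sub $t5, $t5, 1 → $t5=6-1=5
cmp $t5, 3  (cmp 5,3)
bgt body: taken
add $t7, $t7, 20 → $t7=8+20=28
lw $t7, 0($t1) → $t7=M[204]=28
or $t2, $t2, $t7 → $t2=14|28=30
add $t1, $t1, 4 → $t1=204+4=208
sub $t5, $t5, 1 → $t5=5-1=4
cmp $t5, 3  (cmp 4,3)
bgt body: taken
add $t7, $t7, 20 → $t7=28+20=48
lw $t7, 0($t1) → $t7=M[208]=-6
or $t2, $t2, $t7 → $t2=30|(-6)=-2
add $t1, $t1, 4 → $t1=208+4=212
sub $t5, $t5, 1 → $t5=4-1=3
cmp $t5, 3  (cmp 3,3)
bgt body: not taken
After step 25: $t1 = 212.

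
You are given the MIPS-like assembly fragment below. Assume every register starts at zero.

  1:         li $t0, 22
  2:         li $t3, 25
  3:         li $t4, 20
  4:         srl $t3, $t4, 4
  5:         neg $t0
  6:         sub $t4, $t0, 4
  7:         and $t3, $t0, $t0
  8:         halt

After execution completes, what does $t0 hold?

-22

after li $t0, 22: $t0=22
after li $t3, 25: $t3=25
after li $t4, 20: $t4=20
after srl $t3, $t4, 4: $t3=20>>4=1
after neg $t0: $t0=-(22)=-22
after sub $t4, $t0, 4: $t4=(-22)-4=-26
after and $t3, $t0, $t0: $t3=(-22)&(-22)=-22
halt.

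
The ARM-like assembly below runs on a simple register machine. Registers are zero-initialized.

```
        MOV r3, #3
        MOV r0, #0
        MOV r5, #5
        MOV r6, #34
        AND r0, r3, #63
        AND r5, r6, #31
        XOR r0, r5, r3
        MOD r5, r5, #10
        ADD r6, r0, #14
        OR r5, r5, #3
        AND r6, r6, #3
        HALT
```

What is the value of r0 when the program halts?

1

after MOV r3, #3: r3=3
after MOV r0, #0: r0=0
after MOV r5, #5: r5=5
after MOV r6, #34: r6=34
after AND r0, r3, #63: r0=3&63=3
after AND r5, r6, #31: r5=34&31=2
after XOR r0, r5, r3: r0=2^3=1
after MOD r5, r5, #10: r5=2%10=2
after ADD r6, r0, #14: r6=1+14=15
after OR r5, r5, #3: r5=2|3=3
after AND r6, r6, #3: r6=15&3=3
halt.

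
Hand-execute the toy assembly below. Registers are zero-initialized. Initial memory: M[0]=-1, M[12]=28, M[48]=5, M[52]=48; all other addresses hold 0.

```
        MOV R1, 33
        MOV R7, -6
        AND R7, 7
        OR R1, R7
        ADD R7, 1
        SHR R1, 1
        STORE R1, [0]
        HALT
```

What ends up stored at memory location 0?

17

after MOV R1, 33: R1=33
after MOV R7, -6: R7=-6
after AND R7, 7: R7=(-6)&7=2
after OR R1, R7: R1=33|2=35
after ADD R7, 1: R7=2+1=3
after SHR R1, 1: R1=35>>1=17
STORE R1, [0] → M[0]=17
halt.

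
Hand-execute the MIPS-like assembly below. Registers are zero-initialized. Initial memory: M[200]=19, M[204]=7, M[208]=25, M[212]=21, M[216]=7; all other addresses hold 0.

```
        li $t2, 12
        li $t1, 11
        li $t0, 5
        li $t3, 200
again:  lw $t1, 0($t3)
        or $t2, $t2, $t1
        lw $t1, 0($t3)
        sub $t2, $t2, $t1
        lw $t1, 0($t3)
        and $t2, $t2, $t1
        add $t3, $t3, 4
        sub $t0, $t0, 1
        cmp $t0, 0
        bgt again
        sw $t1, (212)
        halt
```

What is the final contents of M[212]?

7

li $t2, 12 → $t2=12
li $t1, 11 → $t1=11
li $t0, 5 → $t0=5
li $t3, 200 → $t3=200
lw $t1, 0($t3) → $t1=M[200]=19
or $t2, $t2, $t1 → $t2=12|19=31
lw $t1, 0($t3) → $t1=M[200]=19
sub $t2, $t2, $t1 → $t2=31-19=12
lw $t1, 0($t3) → $t1=M[200]=19
and $t2, $t2, $t1 → $t2=12&19=0
add $t3, $t3, 4 → $t3=200+4=204
sub $t0, $t0, 1 → $t0=5-1=4
cmp $t0, 0  (cmp 4,0)
bgt again: taken
lw $t1, 0($t3) → $t1=M[204]=7
or $t2, $t2, $t1 → $t2=0|7=7
lw $t1, 0($t3) → $t1=M[204]=7
sub $t2, $t2, $t1 → $t2=7-7=0
lw $t1, 0($t3) → $t1=M[204]=7
and $t2, $t2, $t1 → $t2=0&7=0
add $t3, $t3, 4 → $t3=204+4=208
sub $t0, $t0, 1 → $t0=4-1=3
cmp $t0, 0  (cmp 3,0)
bgt again: taken
lw $t1, 0($t3) → $t1=M[208]=25
or $t2, $t2, $t1 → $t2=0|25=25
lw $t1, 0($t3) → $t1=M[208]=25
sub $t2, $t2, $t1 → $t2=25-25=0
lw $t1, 0($t3) → $t1=M[208]=25
and $t2, $t2, $t1 → $t2=0&25=0
add $t3, $t3, 4 → $t3=208+4=212
sub $t0, $t0, 1 → $t0=3-1=2
cmp $t0, 0  (cmp 2,0)
bgt again: taken
lw $t1, 0($t3) → $t1=M[212]=21
or $t2, $t2, $t1 → $t2=0|21=21
lw $t1, 0($t3) → $t1=M[212]=21
sub $t2, $t2, $t1 → $t2=21-21=0
lw $t1, 0($t3) → $t1=M[212]=21
and $t2, $t2, $t1 → $t2=0&21=0
add $t3, $t3, 4 → $t3=212+4=216
sub $t0, $t0, 1 → $t0=2-1=1
cmp $t0, 0  (cmp 1,0)
bgt again: taken
lw $t1, 0($t3) → $t1=M[216]=7
or $t2, $t2, $t1 → $t2=0|7=7
lw $t1, 0($t3) → $t1=M[216]=7
sub $t2, $t2, $t1 → $t2=7-7=0
lw $t1, 0($t3) → $t1=M[216]=7
and $t2, $t2, $t1 → $t2=0&7=0
add $t3, $t3, 4 → $t3=216+4=220
sub $t0, $t0, 1 → $t0=1-1=0
cmp $t0, 0  (cmp 0,0)
bgt again: not taken
sw $t1, (212) → M[212]=7
halt.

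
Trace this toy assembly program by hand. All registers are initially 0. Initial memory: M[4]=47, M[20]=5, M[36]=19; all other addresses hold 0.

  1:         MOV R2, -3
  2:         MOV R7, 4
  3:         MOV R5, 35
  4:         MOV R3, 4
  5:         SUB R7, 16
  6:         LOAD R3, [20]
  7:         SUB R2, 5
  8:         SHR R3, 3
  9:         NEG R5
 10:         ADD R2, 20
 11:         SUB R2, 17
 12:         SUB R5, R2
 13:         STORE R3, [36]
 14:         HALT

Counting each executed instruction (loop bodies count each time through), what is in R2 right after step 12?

-5

MOV R2, -3 → R2=-3
MOV R7, 4 → R7=4
MOV R5, 35 → R5=35
MOV R3, 4 → R3=4
SUB R7, 16 → R7=4-16=-12
LOAD R3, [20] → R3=M[20]=5
SUB R2, 5 → R2=(-3)-5=-8
SHR R3, 3 → R3=5>>3=0
NEG R5 → R5=-(35)=-35
ADD R2, 20 → R2=(-8)+20=12
SUB R2, 17 → R2=12-17=-5
SUB R5, R2 → R5=(-35)-(-5)=-30
After step 12: R2 = -5.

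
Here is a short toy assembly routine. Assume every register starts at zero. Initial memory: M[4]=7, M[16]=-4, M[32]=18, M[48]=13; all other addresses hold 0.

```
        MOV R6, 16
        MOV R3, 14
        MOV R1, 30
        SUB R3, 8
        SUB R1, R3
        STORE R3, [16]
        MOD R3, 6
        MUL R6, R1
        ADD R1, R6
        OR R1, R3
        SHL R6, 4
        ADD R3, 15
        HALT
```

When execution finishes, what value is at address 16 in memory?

R6=16
R3=14
R1=30
R3=14-8=6
R1=30-6=24
STORE R3, [16] → M[16]=6
R3=6%6=0
R6=16*24=384
R1=24+384=408
R1=408|0=408
R6=384<<4=6144
R3=0+15=15
halt.

6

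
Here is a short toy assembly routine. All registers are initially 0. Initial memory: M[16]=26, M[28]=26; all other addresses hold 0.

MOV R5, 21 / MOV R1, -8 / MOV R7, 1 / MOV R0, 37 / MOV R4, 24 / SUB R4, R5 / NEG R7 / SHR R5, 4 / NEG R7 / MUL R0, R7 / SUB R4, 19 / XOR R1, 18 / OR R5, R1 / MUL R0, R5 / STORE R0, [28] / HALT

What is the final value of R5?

MOV R5, 21 → R5=21
MOV R1, -8 → R1=-8
MOV R7, 1 → R7=1
MOV R0, 37 → R0=37
MOV R4, 24 → R4=24
SUB R4, R5 → R4=24-21=3
NEG R7 → R7=-(1)=-1
SHR R5, 4 → R5=21>>4=1
NEG R7 → R7=-(-1)=1
MUL R0, R7 → R0=37*1=37
SUB R4, 19 → R4=3-19=-16
XOR R1, 18 → R1=(-8)^18=-22
OR R5, R1 → R5=1|(-22)=-21
MUL R0, R5 → R0=37*(-21)=-777
STORE R0, [28] → M[28]=-777
halt.

-21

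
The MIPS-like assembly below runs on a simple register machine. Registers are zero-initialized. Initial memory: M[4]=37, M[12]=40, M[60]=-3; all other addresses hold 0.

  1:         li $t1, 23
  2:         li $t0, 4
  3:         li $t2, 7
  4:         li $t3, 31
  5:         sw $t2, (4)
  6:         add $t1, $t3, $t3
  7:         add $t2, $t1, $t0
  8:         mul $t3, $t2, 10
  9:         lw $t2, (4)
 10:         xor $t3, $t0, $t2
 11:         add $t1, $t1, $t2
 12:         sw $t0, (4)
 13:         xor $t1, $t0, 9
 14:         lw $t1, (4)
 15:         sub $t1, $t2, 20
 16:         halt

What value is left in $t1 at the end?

after li $t1, 23: $t1=23
after li $t0, 4: $t0=4
after li $t2, 7: $t2=7
after li $t3, 31: $t3=31
sw $t2, (4) → M[4]=7
after add $t1, $t3, $t3: $t1=31+31=62
after add $t2, $t1, $t0: $t2=62+4=66
after mul $t3, $t2, 10: $t3=66*10=660
after lw $t2, (4): $t2=M[4]=7
after xor $t3, $t0, $t2: $t3=4^7=3
after add $t1, $t1, $t2: $t1=62+7=69
sw $t0, (4) → M[4]=4
after xor $t1, $t0, 9: $t1=4^9=13
after lw $t1, (4): $t1=M[4]=4
after sub $t1, $t2, 20: $t1=7-20=-13
halt.

-13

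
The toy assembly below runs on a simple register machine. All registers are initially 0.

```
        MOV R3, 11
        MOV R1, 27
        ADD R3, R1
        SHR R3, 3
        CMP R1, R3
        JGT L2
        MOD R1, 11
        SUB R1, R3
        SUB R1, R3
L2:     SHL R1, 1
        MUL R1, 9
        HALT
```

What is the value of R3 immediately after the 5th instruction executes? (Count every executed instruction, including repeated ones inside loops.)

4

R3=11
R1=27
R3=11+27=38
R3=38>>3=4
CMP R1, R3  (cmp 27,4)
After step 5: R3 = 4.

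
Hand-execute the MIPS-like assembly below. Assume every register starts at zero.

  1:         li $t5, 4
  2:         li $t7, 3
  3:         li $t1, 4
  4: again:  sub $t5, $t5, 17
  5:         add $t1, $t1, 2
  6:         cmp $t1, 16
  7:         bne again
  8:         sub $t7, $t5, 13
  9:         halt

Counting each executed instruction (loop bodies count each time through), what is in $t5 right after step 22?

-81

$t5=4
$t7=3
$t1=4
$t5=4-17=-13
$t1=4+2=6
cmp $t1, 16  (cmp 6,16)
bne again: taken
$t5=(-13)-17=-30
$t1=6+2=8
cmp $t1, 16  (cmp 8,16)
bne again: taken
$t5=(-30)-17=-47
$t1=8+2=10
cmp $t1, 16  (cmp 10,16)
bne again: taken
$t5=(-47)-17=-64
$t1=10+2=12
cmp $t1, 16  (cmp 12,16)
bne again: taken
$t5=(-64)-17=-81
$t1=12+2=14
cmp $t1, 16  (cmp 14,16)
After step 22: $t5 = -81.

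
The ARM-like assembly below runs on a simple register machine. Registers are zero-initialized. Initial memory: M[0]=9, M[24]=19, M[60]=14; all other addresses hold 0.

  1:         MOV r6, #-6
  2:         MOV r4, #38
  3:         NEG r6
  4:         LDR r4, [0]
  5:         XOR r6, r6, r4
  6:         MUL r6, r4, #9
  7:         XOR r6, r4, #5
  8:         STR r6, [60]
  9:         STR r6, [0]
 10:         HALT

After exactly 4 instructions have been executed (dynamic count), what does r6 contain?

after MOV r6, #-6: r6=-6
after MOV r4, #38: r4=38
after NEG r6: r6=-(-6)=6
after LDR r4, [0]: r4=M[0]=9
After step 4: r6 = 6.

6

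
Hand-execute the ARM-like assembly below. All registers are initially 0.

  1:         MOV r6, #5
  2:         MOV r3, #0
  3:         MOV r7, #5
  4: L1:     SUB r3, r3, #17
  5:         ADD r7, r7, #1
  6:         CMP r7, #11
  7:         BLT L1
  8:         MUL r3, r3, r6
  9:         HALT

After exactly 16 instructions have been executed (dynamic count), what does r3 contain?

-68

r6=5
r3=0
r7=5
r3=0-17=-17
r7=5+1=6
CMP r7, #11  (cmp 6,11)
BLT L1: taken
r3=(-17)-17=-34
r7=6+1=7
CMP r7, #11  (cmp 7,11)
BLT L1: taken
r3=(-34)-17=-51
r7=7+1=8
CMP r7, #11  (cmp 8,11)
BLT L1: taken
r3=(-51)-17=-68
After step 16: r3 = -68.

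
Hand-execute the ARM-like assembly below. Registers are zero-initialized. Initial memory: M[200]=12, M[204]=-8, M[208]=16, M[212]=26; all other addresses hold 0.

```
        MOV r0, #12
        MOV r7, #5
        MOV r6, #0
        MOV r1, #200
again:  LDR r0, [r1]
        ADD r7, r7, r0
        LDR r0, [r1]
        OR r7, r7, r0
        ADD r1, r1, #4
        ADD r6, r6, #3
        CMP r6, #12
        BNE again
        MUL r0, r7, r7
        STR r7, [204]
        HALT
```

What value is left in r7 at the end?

63

MOV r0, #12 → r0=12
MOV r7, #5 → r7=5
MOV r6, #0 → r6=0
MOV r1, #200 → r1=200
LDR r0, [r1] → r0=M[200]=12
ADD r7, r7, r0 → r7=5+12=17
LDR r0, [r1] → r0=M[200]=12
OR r7, r7, r0 → r7=17|12=29
ADD r1, r1, #4 → r1=200+4=204
ADD r6, r6, #3 → r6=0+3=3
CMP r6, #12  (cmp 3,12)
BNE again: taken
LDR r0, [r1] → r0=M[204]=-8
ADD r7, r7, r0 → r7=29+(-8)=21
LDR r0, [r1] → r0=M[204]=-8
OR r7, r7, r0 → r7=21|(-8)=-3
ADD r1, r1, #4 → r1=204+4=208
ADD r6, r6, #3 → r6=3+3=6
CMP r6, #12  (cmp 6,12)
BNE again: taken
LDR r0, [r1] → r0=M[208]=16
ADD r7, r7, r0 → r7=(-3)+16=13
LDR r0, [r1] → r0=M[208]=16
OR r7, r7, r0 → r7=13|16=29
ADD r1, r1, #4 → r1=208+4=212
ADD r6, r6, #3 → r6=6+3=9
CMP r6, #12  (cmp 9,12)
BNE again: taken
LDR r0, [r1] → r0=M[212]=26
ADD r7, r7, r0 → r7=29+26=55
LDR r0, [r1] → r0=M[212]=26
OR r7, r7, r0 → r7=55|26=63
ADD r1, r1, #4 → r1=212+4=216
ADD r6, r6, #3 → r6=9+3=12
CMP r6, #12  (cmp 12,12)
BNE again: not taken
MUL r0, r7, r7 → r0=63*63=3969
STR r7, [204] → M[204]=63
halt.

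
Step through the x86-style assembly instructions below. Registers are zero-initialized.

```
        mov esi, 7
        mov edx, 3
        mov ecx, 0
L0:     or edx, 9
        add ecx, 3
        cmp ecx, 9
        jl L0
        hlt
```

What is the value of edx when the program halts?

after mov esi, 7: esi=7
after mov edx, 3: edx=3
after mov ecx, 0: ecx=0
after or edx, 9: edx=3|9=11
after add ecx, 3: ecx=0+3=3
cmp ecx, 9  (cmp 3,9)
jl L0: taken
after or edx, 9: edx=11|9=11
after add ecx, 3: ecx=3+3=6
cmp ecx, 9  (cmp 6,9)
jl L0: taken
after or edx, 9: edx=11|9=11
after add ecx, 3: ecx=6+3=9
cmp ecx, 9  (cmp 9,9)
jl L0: not taken
halt.

11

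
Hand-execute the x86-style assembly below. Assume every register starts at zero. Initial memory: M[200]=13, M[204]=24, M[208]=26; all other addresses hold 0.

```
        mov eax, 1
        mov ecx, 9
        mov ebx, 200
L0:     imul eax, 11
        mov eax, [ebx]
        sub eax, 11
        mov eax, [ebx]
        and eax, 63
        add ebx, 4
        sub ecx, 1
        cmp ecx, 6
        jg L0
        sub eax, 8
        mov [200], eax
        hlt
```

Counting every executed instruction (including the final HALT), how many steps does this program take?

33

mov eax, 1 → eax=1
mov ecx, 9 → ecx=9
mov ebx, 200 → ebx=200
imul eax, 11 → eax=1*11=11
mov eax, [ebx] → eax=M[200]=13
sub eax, 11 → eax=13-11=2
mov eax, [ebx] → eax=M[200]=13
and eax, 63 → eax=13&63=13
add ebx, 4 → ebx=200+4=204
sub ecx, 1 → ecx=9-1=8
cmp ecx, 6  (cmp 8,6)
jg L0: taken
imul eax, 11 → eax=13*11=143
mov eax, [ebx] → eax=M[204]=24
sub eax, 11 → eax=24-11=13
mov eax, [ebx] → eax=M[204]=24
and eax, 63 → eax=24&63=24
add ebx, 4 → ebx=204+4=208
sub ecx, 1 → ecx=8-1=7
cmp ecx, 6  (cmp 7,6)
jg L0: taken
imul eax, 11 → eax=24*11=264
mov eax, [ebx] → eax=M[208]=26
sub eax, 11 → eax=26-11=15
mov eax, [ebx] → eax=M[208]=26
and eax, 63 → eax=26&63=26
add ebx, 4 → ebx=208+4=212
sub ecx, 1 → ecx=7-1=6
cmp ecx, 6  (cmp 6,6)
jg L0: not taken
sub eax, 8 → eax=26-8=18
mov [200], eax → M[200]=18
halt.
Total executed instructions: 33.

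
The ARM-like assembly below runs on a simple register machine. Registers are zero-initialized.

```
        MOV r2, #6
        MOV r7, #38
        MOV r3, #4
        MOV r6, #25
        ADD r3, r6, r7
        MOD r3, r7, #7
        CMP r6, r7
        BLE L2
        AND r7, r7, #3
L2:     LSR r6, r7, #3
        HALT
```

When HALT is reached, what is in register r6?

4

MOV r2, #6 → r2=6
MOV r7, #38 → r7=38
MOV r3, #4 → r3=4
MOV r6, #25 → r6=25
ADD r3, r6, r7 → r3=25+38=63
MOD r3, r7, #7 → r3=38%7=3
CMP r6, r7  (cmp 25,38)
BLE L2: taken
LSR r6, r7, #3 → r6=38>>3=4
halt.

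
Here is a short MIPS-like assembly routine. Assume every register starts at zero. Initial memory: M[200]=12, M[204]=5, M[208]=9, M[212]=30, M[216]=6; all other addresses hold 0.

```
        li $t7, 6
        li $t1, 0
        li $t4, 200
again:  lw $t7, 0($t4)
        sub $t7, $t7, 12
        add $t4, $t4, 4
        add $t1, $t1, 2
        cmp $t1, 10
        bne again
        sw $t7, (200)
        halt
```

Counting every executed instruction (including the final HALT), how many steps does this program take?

35

after li $t7, 6: $t7=6
after li $t1, 0: $t1=0
after li $t4, 200: $t4=200
after lw $t7, 0($t4): $t7=M[200]=12
after sub $t7, $t7, 12: $t7=12-12=0
after add $t4, $t4, 4: $t4=200+4=204
after add $t1, $t1, 2: $t1=0+2=2
cmp $t1, 10  (cmp 2,10)
bne again: taken
after lw $t7, 0($t4): $t7=M[204]=5
after sub $t7, $t7, 12: $t7=5-12=-7
after add $t4, $t4, 4: $t4=204+4=208
after add $t1, $t1, 2: $t1=2+2=4
cmp $t1, 10  (cmp 4,10)
bne again: taken
after lw $t7, 0($t4): $t7=M[208]=9
after sub $t7, $t7, 12: $t7=9-12=-3
after add $t4, $t4, 4: $t4=208+4=212
after add $t1, $t1, 2: $t1=4+2=6
cmp $t1, 10  (cmp 6,10)
bne again: taken
after lw $t7, 0($t4): $t7=M[212]=30
after sub $t7, $t7, 12: $t7=30-12=18
after add $t4, $t4, 4: $t4=212+4=216
after add $t1, $t1, 2: $t1=6+2=8
cmp $t1, 10  (cmp 8,10)
bne again: taken
after lw $t7, 0($t4): $t7=M[216]=6
after sub $t7, $t7, 12: $t7=6-12=-6
after add $t4, $t4, 4: $t4=216+4=220
after add $t1, $t1, 2: $t1=8+2=10
cmp $t1, 10  (cmp 10,10)
bne again: not taken
sw $t7, (200) → M[200]=-6
halt.
Total executed instructions: 35.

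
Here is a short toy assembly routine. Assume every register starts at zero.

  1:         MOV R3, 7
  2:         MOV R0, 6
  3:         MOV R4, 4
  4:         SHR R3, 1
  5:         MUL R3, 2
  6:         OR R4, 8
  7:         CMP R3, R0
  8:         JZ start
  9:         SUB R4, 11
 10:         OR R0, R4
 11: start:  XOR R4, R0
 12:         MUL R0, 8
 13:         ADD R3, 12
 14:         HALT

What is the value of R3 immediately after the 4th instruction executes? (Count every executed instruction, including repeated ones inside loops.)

MOV R3, 7 → R3=7
MOV R0, 6 → R0=6
MOV R4, 4 → R4=4
SHR R3, 1 → R3=7>>1=3
After step 4: R3 = 3.

3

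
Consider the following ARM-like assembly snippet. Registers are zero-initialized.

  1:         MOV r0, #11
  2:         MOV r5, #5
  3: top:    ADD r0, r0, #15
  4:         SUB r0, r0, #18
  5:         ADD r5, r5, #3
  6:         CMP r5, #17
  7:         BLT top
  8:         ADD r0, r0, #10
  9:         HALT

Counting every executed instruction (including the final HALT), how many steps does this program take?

24

after MOV r0, #11: r0=11
after MOV r5, #5: r5=5
after ADD r0, r0, #15: r0=11+15=26
after SUB r0, r0, #18: r0=26-18=8
after ADD r5, r5, #3: r5=5+3=8
CMP r5, #17  (cmp 8,17)
BLT top: taken
after ADD r0, r0, #15: r0=8+15=23
after SUB r0, r0, #18: r0=23-18=5
after ADD r5, r5, #3: r5=8+3=11
CMP r5, #17  (cmp 11,17)
BLT top: taken
after ADD r0, r0, #15: r0=5+15=20
after SUB r0, r0, #18: r0=20-18=2
after ADD r5, r5, #3: r5=11+3=14
CMP r5, #17  (cmp 14,17)
BLT top: taken
after ADD r0, r0, #15: r0=2+15=17
after SUB r0, r0, #18: r0=17-18=-1
after ADD r5, r5, #3: r5=14+3=17
CMP r5, #17  (cmp 17,17)
BLT top: not taken
after ADD r0, r0, #10: r0=(-1)+10=9
halt.
Total executed instructions: 24.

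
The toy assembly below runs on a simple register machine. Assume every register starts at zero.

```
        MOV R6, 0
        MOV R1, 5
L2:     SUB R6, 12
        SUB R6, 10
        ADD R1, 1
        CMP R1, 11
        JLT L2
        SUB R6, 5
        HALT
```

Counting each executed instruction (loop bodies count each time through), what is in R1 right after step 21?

9

after MOV R6, 0: R6=0
after MOV R1, 5: R1=5
after SUB R6, 12: R6=0-12=-12
after SUB R6, 10: R6=(-12)-10=-22
after ADD R1, 1: R1=5+1=6
CMP R1, 11  (cmp 6,11)
JLT L2: taken
after SUB R6, 12: R6=(-22)-12=-34
after SUB R6, 10: R6=(-34)-10=-44
after ADD R1, 1: R1=6+1=7
CMP R1, 11  (cmp 7,11)
JLT L2: taken
after SUB R6, 12: R6=(-44)-12=-56
after SUB R6, 10: R6=(-56)-10=-66
after ADD R1, 1: R1=7+1=8
CMP R1, 11  (cmp 8,11)
JLT L2: taken
after SUB R6, 12: R6=(-66)-12=-78
after SUB R6, 10: R6=(-78)-10=-88
after ADD R1, 1: R1=8+1=9
CMP R1, 11  (cmp 9,11)
After step 21: R1 = 9.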